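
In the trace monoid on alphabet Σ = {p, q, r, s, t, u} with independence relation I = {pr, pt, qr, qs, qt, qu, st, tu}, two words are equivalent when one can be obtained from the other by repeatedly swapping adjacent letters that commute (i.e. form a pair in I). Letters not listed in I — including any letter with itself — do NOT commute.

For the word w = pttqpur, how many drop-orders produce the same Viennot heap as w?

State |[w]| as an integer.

15

0(p) covers ∅
1(t) covers ∅
2(t) covers 1:t
3(q) covers 0:p
4(p) covers 3:q
5(u) covers 4:p
6(r) covers 2:t, 5:u
floor of heap: 0:p, 1:t
completions by unplaced set U, small U first (add the entries for U minus each lowest piece of U):
  |U|=1: {6}:1
  |U|=2: {2,6}:1  {5,6}:1
  |U|=3: {1,2,6}:1  {2,5,6}:2  {4,5,6}:1
  |U|=4: {1,2,5,6}:3  {2,4,5,6}:3  {3,4,5,6}:1
  |U|=5: {0,3,4,5,6}:1  {1,2,4,5,6}:6  {2,3,4,5,6}:4
  start at 0(p): 10
  start at 1(t): 5
sum over floor = 15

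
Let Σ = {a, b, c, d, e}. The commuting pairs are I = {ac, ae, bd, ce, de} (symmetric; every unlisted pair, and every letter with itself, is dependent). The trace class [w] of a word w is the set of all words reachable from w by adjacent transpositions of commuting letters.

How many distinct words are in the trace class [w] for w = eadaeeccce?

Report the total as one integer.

#0=e has no predecessor
#1=a has no predecessor
#2=d depends on [1:a]
#3=a depends on [2:d]
#4=e depends on [0:e]
#5=e depends on [4:e]
#6=c depends on [2:d]
#7=c depends on [6:c]
#8=c depends on [7:c]
#9=e depends on [5:e]
sources: [0:e, 1:a]
N(rest) = Σ N(rest − s) over sources s of rest; N(one piece) = 1:
  size 1 → [3]=1  [8]=1  [9]=1
  size 2 → [3,8]=2  [3,9]=2  [5,9]=1  [7,8]=1  [8,9]=2
  size 3 → [3,5,9]=3  [3,7,8]=3  [3,8,9]=6  [4,5,9]=1  [5,8,9]=3  [6,7,8]=1  [7,8,9]=3
  size 4 → [0,4,5,9]=1  [3,4,5,9]=4  [3,5,8,9]=12  [3,6,7,8]=4  [3,7,8,9]=12  [4,5,8,9]=4  [5,7,8,9]=6  [6,7,8,9]=4
  size 5 → [0,3,4,5,9]=5  [0,4,5,8,9]=5  [2,3,6,7,8]=4  [3,4,5,8,9]=20  [3,5,7,8,9]=30  [3,6,7,8,9]=20  [4,5,7,8,9]=10  [5,6,7,8,9]=10
  size 6 → [0,3,4,5,8,9]=30  [0,4,5,7,8,9]=15  [1,2,3,6,7,8]=4  [2,3,6,7,8,9]=24  [3,4,5,7,8,9]=60  [3,5,6,7,8,9]=60  [4,5,6,7,8,9]=20
  size 7 → [0,3,4,5,7,8,9]=105  [0,4,5,6,7,8,9]=35  [1,2,3,6,7,8,9]=28  [2,3,5,6,7,8,9]=84  [3,4,5,6,7,8,9]=140
  size 8 → [0,3,4,5,6,7,8,9]=280  [1,2,3,5,6,7,8,9]=112  [2,3,4,5,6,7,8,9]=224
  first=0(e) contributes 336
  first=1(a) contributes 504
|[w]| = 840

840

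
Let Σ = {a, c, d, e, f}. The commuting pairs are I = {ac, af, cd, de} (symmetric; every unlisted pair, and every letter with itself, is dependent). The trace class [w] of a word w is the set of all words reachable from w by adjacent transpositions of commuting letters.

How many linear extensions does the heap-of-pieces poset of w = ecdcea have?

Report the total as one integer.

piece 0:e — minimal
piece 1:c rests on {0:e}
piece 2:d — minimal
piece 3:c rests on {1:c}
piece 4:e rests on {3:c}
piece 5:a rests on {2:d, 4:e}
minimal pieces: {0:e, 2:d}
ways to finish when only these pieces remain (= sum over removing one remaining piece with nothing left below it):
  1 left: {5}→1
  2 left: {2,5}→1  {4,5}→1
  3 left: {2,4,5}→2  {3,4,5}→1
  4 left: {1,3,4,5}→1  {2,3,4,5}→3
  placing 0:e first → 4 extensions
  placing 2:d first → 1 extensions
total linear extensions = 5

5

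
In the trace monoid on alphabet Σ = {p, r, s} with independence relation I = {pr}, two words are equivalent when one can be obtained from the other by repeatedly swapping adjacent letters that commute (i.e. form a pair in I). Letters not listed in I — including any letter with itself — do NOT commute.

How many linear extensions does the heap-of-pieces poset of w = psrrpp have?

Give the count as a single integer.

6

drop 0:p onto floor
drop 1:s onto {0:p}
drop 2:r onto {1:s}
drop 3:r onto {2:r}
drop 4:p onto {1:s}
drop 5:p onto {4:p}
ground layer = {0:p}
drop-orders for the pieces not yet dropped (sum over which currently-grounded one goes next):
  1 to go: {3} 1  {5} 1
  2 to go: {2,3} 1  {3,5} 2  {4,5} 1
  3 to go: {2,3,5} 3  {3,4,5} 3
  4 to go: {2,3,4,5} 6
  if 0:p drops first: 6 orders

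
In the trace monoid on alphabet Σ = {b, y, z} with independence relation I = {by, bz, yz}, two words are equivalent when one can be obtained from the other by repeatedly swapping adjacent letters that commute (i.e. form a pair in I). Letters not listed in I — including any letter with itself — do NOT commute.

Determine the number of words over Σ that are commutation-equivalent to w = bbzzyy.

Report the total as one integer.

90

0(b) covers ∅
1(b) covers 0:b
2(z) covers ∅
3(z) covers 2:z
4(y) covers ∅
5(y) covers 4:y
floor of heap: 0:b, 2:z, 4:y
completions by unplaced set U, small U first (add the entries for U minus each lowest piece of U):
  |U|=1: {1}:1  {3}:1  {5}:1
  |U|=2: {0,1}:1  {1,3}:2  {1,5}:2  {2,3}:1  {3,5}:2  {4,5}:1
  |U|=3: {0,1,3}:3  {0,1,5}:3  {1,2,3}:3  {1,3,5}:6  {1,4,5}:3  {2,3,5}:3  {3,4,5}:3
  |U|=4: {0,1,2,3}:6  {0,1,3,5}:12  {0,1,4,5}:6  {1,2,3,5}:12  {1,3,4,5}:12  {2,3,4,5}:6
  start at 0(b): 30
  start at 2(z): 30
  start at 4(y): 30
sum over floor = 90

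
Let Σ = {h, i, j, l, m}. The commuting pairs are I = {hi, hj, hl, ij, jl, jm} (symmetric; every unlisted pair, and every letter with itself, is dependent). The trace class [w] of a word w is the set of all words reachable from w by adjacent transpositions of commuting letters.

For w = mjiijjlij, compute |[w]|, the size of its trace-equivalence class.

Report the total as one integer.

126

0(m) covers ∅
1(j) covers ∅
2(i) covers 0:m
3(i) covers 2:i
4(j) covers 1:j
5(j) covers 4:j
6(l) covers 3:i
7(i) covers 6:l
8(j) covers 5:j
floor of heap: 0:m, 1:j
completions by unplaced set U, small U first (add the entries for U minus each lowest piece of U):
  |U|=1: {7}:1  {8}:1
  |U|=2: {5,8}:1  {6,7}:1  {7,8}:2
  |U|=3: {3,6,7}:1  {4,5,8}:1  {5,7,8}:3  {6,7,8}:3
  |U|=4: {1,4,5,8}:1  {2,3,6,7}:1  {3,6,7,8}:4  {4,5,7,8}:4  {5,6,7,8}:6
  |U|=5: {0,2,3,6,7}:1  {1,4,5,7,8}:5  {2,3,6,7,8}:5  {3,5,6,7,8}:10  {4,5,6,7,8}:10
  |U|=6: {0,2,3,6,7,8}:6  {1,4,5,6,7,8}:15  {2,3,5,6,7,8}:15  {3,4,5,6,7,8}:20
  |U|=7: {0,2,3,5,6,7,8}:21  {1,3,4,5,6,7,8}:35  {2,3,4,5,6,7,8}:35
  start at 0(m): 70
  start at 1(j): 56
sum over floor = 126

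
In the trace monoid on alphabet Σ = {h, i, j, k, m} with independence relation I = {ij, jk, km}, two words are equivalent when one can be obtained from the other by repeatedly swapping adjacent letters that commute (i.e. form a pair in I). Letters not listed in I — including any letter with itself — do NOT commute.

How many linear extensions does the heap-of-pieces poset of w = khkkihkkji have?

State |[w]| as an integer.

4

drop 0:k onto floor
drop 1:h onto {0:k}
drop 2:k onto {1:h}
drop 3:k onto {2:k}
drop 4:i onto {3:k}
drop 5:h onto {4:i}
drop 6:k onto {5:h}
drop 7:k onto {6:k}
drop 8:j onto {5:h}
drop 9:i onto {7:k}
ground layer = {0:k}
drop-orders for the pieces not yet dropped (sum over which currently-grounded one goes next):
  1 to go: {8} 1  {9} 1
  2 to go: {7,9} 1  {8,9} 2
  3 to go: {6,7,9} 1  {7,8,9} 3
  4 to go: {6,7,8,9} 4
  5 to go: {5,6,7,8,9} 4
  6 to go: {4,5,6,7,8,9} 4
  7 to go: {3,4,5,6,7,8,9} 4
  8 to go: {2,3,4,5,6,7,8,9} 4
  if 0:k drops first: 4 orders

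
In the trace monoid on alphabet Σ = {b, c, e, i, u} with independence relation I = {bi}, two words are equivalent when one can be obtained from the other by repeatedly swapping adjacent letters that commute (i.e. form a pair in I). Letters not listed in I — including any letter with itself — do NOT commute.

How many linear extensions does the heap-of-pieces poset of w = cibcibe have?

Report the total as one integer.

piece 0:c — minimal
piece 1:i rests on {0:c}
piece 2:b rests on {0:c}
piece 3:c rests on {1:i, 2:b}
piece 4:i rests on {3:c}
piece 5:b rests on {3:c}
piece 6:e rests on {4:i, 5:b}
minimal pieces: {0:c}
ways to finish when only these pieces remain (= sum over removing one remaining piece with nothing left below it):
  1 left: {6}→1
  2 left: {4,6}→1  {5,6}→1
  3 left: {4,5,6}→2
  4 left: {3,4,5,6}→2
  5 left: {1,3,4,5,6}→2  {2,3,4,5,6}→2
  placing 0:c first → 4 extensions

4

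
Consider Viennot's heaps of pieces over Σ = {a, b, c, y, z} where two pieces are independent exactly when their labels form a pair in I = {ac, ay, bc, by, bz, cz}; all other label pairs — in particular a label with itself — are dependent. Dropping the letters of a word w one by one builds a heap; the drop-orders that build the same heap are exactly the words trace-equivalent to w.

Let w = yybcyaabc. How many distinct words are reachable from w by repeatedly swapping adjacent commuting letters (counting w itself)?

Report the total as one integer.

126

#0=y has no predecessor
#1=y depends on [0:y]
#2=b has no predecessor
#3=c depends on [1:y]
#4=y depends on [3:c]
#5=a depends on [2:b]
#6=a depends on [5:a]
#7=b depends on [6:a]
#8=c depends on [4:y]
sources: [0:y, 2:b]
N(rest) = Σ N(rest − s) over sources s of rest; N(one piece) = 1:
  size 1 → [7]=1  [8]=1
  size 2 → [4,8]=1  [6,7]=1  [7,8]=2
  size 3 → [3,4,8]=1  [4,7,8]=3  [5,6,7]=1  [6,7,8]=3
  size 4 → [1,3,4,8]=1  [2,5,6,7]=1  [3,4,7,8]=4  [4,6,7,8]=6  [5,6,7,8]=4
  size 5 → [0,1,3,4,8]=1  [1,3,4,7,8]=5  [2,5,6,7,8]=5  [3,4,6,7,8]=10  [4,5,6,7,8]=10
  size 6 → [0,1,3,4,7,8]=6  [1,3,4,6,7,8]=15  [2,4,5,6,7,8]=15  [3,4,5,6,7,8]=20
  size 7 → [0,1,3,4,6,7,8]=21  [1,3,4,5,6,7,8]=35  [2,3,4,5,6,7,8]=35
  first=0(y) contributes 70
  first=2(b) contributes 56
|[w]| = 126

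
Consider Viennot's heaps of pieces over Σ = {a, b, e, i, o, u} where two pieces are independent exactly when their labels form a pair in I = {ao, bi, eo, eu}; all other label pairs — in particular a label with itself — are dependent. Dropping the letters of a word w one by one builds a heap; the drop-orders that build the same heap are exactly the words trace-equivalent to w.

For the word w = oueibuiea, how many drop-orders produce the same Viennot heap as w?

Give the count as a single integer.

#0=o has no predecessor
#1=u depends on [0:o]
#2=e has no predecessor
#3=i depends on [1:u, 2:e]
#4=b depends on [1:u, 2:e]
#5=u depends on [3:i, 4:b]
#6=i depends on [5:u]
#7=e depends on [6:i]
#8=a depends on [7:e]
sources: [0:o, 2:e]
N(rest) = Σ N(rest − s) over sources s of rest; N(one piece) = 1:
  size 1 → [8]=1
  size 2 → [7,8]=1
  size 3 → [6,7,8]=1
  size 4 → [5,6,7,8]=1
  size 5 → [3,5,6,7,8]=1  [4,5,6,7,8]=1
  size 6 → [3,4,5,6,7,8]=2
  size 7 → [1,3,4,5,6,7,8]=2  [2,3,4,5,6,7,8]=2
  first=0(o) contributes 4
  first=2(e) contributes 2
|[w]| = 6

6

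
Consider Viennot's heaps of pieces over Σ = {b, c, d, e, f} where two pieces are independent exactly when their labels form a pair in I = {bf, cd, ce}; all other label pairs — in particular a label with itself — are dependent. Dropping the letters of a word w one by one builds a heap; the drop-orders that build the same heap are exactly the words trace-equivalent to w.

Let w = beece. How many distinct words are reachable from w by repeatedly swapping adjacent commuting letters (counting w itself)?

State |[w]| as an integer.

drop 0:b onto floor
drop 1:e onto {0:b}
drop 2:e onto {1:e}
drop 3:c onto {0:b}
drop 4:e onto {2:e}
ground layer = {0:b}
drop-orders for the pieces not yet dropped (sum over which currently-grounded one goes next):
  1 to go: {3} 1  {4} 1
  2 to go: {2,4} 1  {3,4} 2
  3 to go: {1,2,4} 1  {2,3,4} 3
  if 0:b drops first: 4 orders

4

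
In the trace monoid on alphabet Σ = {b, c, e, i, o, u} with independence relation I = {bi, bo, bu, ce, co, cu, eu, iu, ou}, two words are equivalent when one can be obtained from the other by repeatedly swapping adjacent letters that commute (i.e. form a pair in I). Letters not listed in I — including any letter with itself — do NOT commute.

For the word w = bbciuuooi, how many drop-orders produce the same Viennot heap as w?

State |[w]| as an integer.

36

#0=b has no predecessor
#1=b depends on [0:b]
#2=c depends on [1:b]
#3=i depends on [2:c]
#4=u has no predecessor
#5=u depends on [4:u]
#6=o depends on [3:i]
#7=o depends on [6:o]
#8=i depends on [7:o]
sources: [0:b, 4:u]
N(rest) = Σ N(rest − s) over sources s of rest; N(one piece) = 1:
  size 1 → [5]=1  [8]=1
  size 2 → [4,5]=1  [5,8]=2  [7,8]=1
  size 3 → [4,5,8]=3  [5,7,8]=3  [6,7,8]=1
  size 4 → [3,6,7,8]=1  [4,5,7,8]=6  [5,6,7,8]=4
  size 5 → [2,3,6,7,8]=1  [3,5,6,7,8]=5  [4,5,6,7,8]=10
  size 6 → [1,2,3,6,7,8]=1  [2,3,5,6,7,8]=6  [3,4,5,6,7,8]=15
  size 7 → [0,1,2,3,6,7,8]=1  [1,2,3,5,6,7,8]=7  [2,3,4,5,6,7,8]=21
  first=0(b) contributes 28
  first=4(u) contributes 8
|[w]| = 36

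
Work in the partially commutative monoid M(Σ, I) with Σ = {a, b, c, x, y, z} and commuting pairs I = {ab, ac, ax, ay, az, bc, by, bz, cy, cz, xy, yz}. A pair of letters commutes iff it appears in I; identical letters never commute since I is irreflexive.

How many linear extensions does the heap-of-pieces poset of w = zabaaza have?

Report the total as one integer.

piece 0:z — minimal
piece 1:a — minimal
piece 2:b — minimal
piece 3:a rests on {1:a}
piece 4:a rests on {3:a}
piece 5:z rests on {0:z}
piece 6:a rests on {4:a}
minimal pieces: {0:z, 1:a, 2:b}
ways to finish when only these pieces remain (= sum over removing one remaining piece with nothing left below it):
  1 left: {2}→1  {5}→1  {6}→1
  2 left: {0,5}→1  {2,5}→2  {2,6}→2  {4,6}→1  {5,6}→2
  3 left: {0,2,5}→3  {0,5,6}→3  {2,4,6}→3  {2,5,6}→6  {3,4,6}→1  {4,5,6}→3
  4 left: {0,2,5,6}→12  {0,4,5,6}→6  {1,3,4,6}→1  {2,3,4,6}→4  {2,4,5,6}→12  {3,4,5,6}→4
  5 left: {0,2,4,5,6}→30  {0,3,4,5,6}→10  {1,2,3,4,6}→5  {1,3,4,5,6}→5  {2,3,4,5,6}→20
  placing 0:z first → 30 extensions
  placing 1:a first → 60 extensions
  placing 2:b first → 15 extensions
total linear extensions = 105

105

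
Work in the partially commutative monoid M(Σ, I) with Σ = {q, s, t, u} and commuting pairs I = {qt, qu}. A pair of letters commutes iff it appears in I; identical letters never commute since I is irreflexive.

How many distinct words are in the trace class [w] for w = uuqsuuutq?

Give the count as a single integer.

15

piece 0:u — minimal
piece 1:u rests on {0:u}
piece 2:q — minimal
piece 3:s rests on {1:u, 2:q}
piece 4:u rests on {3:s}
piece 5:u rests on {4:u}
piece 6:u rests on {5:u}
piece 7:t rests on {6:u}
piece 8:q rests on {3:s}
minimal pieces: {0:u, 2:q}
ways to finish when only these pieces remain (= sum over removing one remaining piece with nothing left below it):
  1 left: {7}→1  {8}→1
  2 left: {6,7}→1  {7,8}→2
  3 left: {5,6,7}→1  {6,7,8}→3
  4 left: {4,5,6,7}→1  {5,6,7,8}→4
  5 left: {4,5,6,7,8}→5
  6 left: {3,4,5,6,7,8}→5
  7 left: {1,3,4,5,6,7,8}→5  {2,3,4,5,6,7,8}→5
  placing 0:u first → 10 extensions
  placing 2:q first → 5 extensions
total linear extensions = 15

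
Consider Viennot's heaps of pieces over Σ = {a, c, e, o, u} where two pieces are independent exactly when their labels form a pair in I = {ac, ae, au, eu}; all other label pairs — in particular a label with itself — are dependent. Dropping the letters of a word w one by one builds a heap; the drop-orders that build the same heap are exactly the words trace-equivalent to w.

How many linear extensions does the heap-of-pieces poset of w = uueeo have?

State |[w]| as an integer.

drop 0:u onto floor
drop 1:u onto {0:u}
drop 2:e onto floor
drop 3:e onto {2:e}
drop 4:o onto {1:u, 3:e}
ground layer = {0:u, 2:e}
drop-orders for the pieces not yet dropped (sum over which currently-grounded one goes next):
  1 to go: {4} 1
  2 to go: {1,4} 1  {3,4} 1
  3 to go: {0,1,4} 1  {1,3,4} 2  {2,3,4} 1
  if 0:u drops first: 3 orders
  if 2:e drops first: 3 orders
heap linearizations: 6

6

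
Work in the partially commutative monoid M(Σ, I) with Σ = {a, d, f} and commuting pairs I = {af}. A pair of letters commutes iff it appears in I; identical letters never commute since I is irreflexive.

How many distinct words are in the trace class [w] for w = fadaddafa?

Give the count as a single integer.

drop 0:f onto floor
drop 1:a onto floor
drop 2:d onto {0:f, 1:a}
drop 3:a onto {2:d}
drop 4:d onto {3:a}
drop 5:d onto {4:d}
drop 6:a onto {5:d}
drop 7:f onto {5:d}
drop 8:a onto {6:a}
ground layer = {0:f, 1:a}
drop-orders for the pieces not yet dropped (sum over which currently-grounded one goes next):
  1 to go: {7} 1  {8} 1
  2 to go: {6,8} 1  {7,8} 2
  3 to go: {6,7,8} 3
  4 to go: {5,6,7,8} 3
  5 to go: {4,5,6,7,8} 3
  6 to go: {3,4,5,6,7,8} 3
  7 to go: {2,3,4,5,6,7,8} 3
  if 0:f drops first: 3 orders
  if 1:a drops first: 3 orders
heap linearizations: 6

6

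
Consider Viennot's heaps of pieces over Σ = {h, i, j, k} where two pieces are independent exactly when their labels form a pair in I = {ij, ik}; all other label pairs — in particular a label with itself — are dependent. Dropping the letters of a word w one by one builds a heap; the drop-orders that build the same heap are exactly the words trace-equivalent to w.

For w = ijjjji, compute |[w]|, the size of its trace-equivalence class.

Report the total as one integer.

piece 0:i — minimal
piece 1:j — minimal
piece 2:j rests on {1:j}
piece 3:j rests on {2:j}
piece 4:j rests on {3:j}
piece 5:i rests on {0:i}
minimal pieces: {0:i, 1:j}
ways to finish when only these pieces remain (= sum over removing one remaining piece with nothing left below it):
  1 left: {4}→1  {5}→1
  2 left: {0,5}→1  {3,4}→1  {4,5}→2
  3 left: {0,4,5}→3  {2,3,4}→1  {3,4,5}→3
  4 left: {0,3,4,5}→6  {1,2,3,4}→1  {2,3,4,5}→4
  placing 0:i first → 5 extensions
  placing 1:j first → 10 extensions
total linear extensions = 15

15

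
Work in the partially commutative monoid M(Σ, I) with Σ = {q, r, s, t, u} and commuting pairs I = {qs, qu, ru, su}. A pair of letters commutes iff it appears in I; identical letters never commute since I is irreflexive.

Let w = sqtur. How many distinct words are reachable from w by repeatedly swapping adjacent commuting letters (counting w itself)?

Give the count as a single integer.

piece 0:s — minimal
piece 1:q — minimal
piece 2:t rests on {0:s, 1:q}
piece 3:u rests on {2:t}
piece 4:r rests on {2:t}
minimal pieces: {0:s, 1:q}
ways to finish when only these pieces remain (= sum over removing one remaining piece with nothing left below it):
  1 left: {3}→1  {4}→1
  2 left: {3,4}→2
  3 left: {2,3,4}→2
  placing 0:s first → 2 extensions
  placing 1:q first → 2 extensions
total linear extensions = 4

4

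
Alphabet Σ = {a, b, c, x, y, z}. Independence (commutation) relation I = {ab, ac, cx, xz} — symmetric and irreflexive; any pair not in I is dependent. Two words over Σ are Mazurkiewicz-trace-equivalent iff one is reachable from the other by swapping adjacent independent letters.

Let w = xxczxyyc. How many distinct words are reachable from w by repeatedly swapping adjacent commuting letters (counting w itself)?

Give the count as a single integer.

0(x) covers ∅
1(x) covers 0:x
2(c) covers ∅
3(z) covers 2:c
4(x) covers 1:x
5(y) covers 3:z, 4:x
6(y) covers 5:y
7(c) covers 6:y
floor of heap: 0:x, 2:c
completions by unplaced set U, small U first (add the entries for U minus each lowest piece of U):
  |U|=1: {7}:1
  |U|=2: {6,7}:1
  |U|=3: {5,6,7}:1
  |U|=4: {3,5,6,7}:1  {4,5,6,7}:1
  |U|=5: {1,4,5,6,7}:1  {2,3,5,6,7}:1  {3,4,5,6,7}:2
  |U|=6: {0,1,4,5,6,7}:1  {1,3,4,5,6,7}:3  {2,3,4,5,6,7}:3
  start at 0(x): 6
  start at 2(c): 4
sum over floor = 10

10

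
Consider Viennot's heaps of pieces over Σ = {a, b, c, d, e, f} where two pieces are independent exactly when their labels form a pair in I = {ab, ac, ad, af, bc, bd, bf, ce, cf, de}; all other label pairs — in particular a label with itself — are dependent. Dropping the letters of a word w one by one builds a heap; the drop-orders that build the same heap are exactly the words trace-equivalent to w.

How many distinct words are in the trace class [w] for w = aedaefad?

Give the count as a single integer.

16

0(a) covers ∅
1(e) covers 0:a
2(d) covers ∅
3(a) covers 1:e
4(e) covers 3:a
5(f) covers 2:d, 4:e
6(a) covers 4:e
7(d) covers 5:f
floor of heap: 0:a, 2:d
completions by unplaced set U, small U first (add the entries for U minus each lowest piece of U):
  |U|=1: {6}:1  {7}:1
  |U|=2: {5,7}:1  {6,7}:2
  |U|=3: {2,5,7}:1  {5,6,7}:3
  |U|=4: {2,5,6,7}:4  {4,5,6,7}:3
  |U|=5: {2,4,5,6,7}:7  {3,4,5,6,7}:3
  |U|=6: {1,3,4,5,6,7}:3  {2,3,4,5,6,7}:10
  start at 0(a): 13
  start at 2(d): 3
sum over floor = 16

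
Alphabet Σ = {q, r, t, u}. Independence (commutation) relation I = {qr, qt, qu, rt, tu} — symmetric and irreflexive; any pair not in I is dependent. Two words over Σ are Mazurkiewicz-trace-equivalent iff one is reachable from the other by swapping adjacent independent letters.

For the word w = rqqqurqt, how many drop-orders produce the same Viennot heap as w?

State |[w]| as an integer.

280

#0=r has no predecessor
#1=q has no predecessor
#2=q depends on [1:q]
#3=q depends on [2:q]
#4=u depends on [0:r]
#5=r depends on [4:u]
#6=q depends on [3:q]
#7=t has no predecessor
sources: [0:r, 1:q, 7:t]
N(rest) = Σ N(rest − s) over sources s of rest; N(one piece) = 1:
  size 1 → [5]=1  [6]=1  [7]=1
  size 2 → [3,6]=1  [4,5]=1  [5,6]=2  [5,7]=2  [6,7]=2
  size 3 → [0,4,5]=1  [2,3,6]=1  [3,5,6]=3  [3,6,7]=3  [4,5,6]=3  [4,5,7]=3  [5,6,7]=6
  size 4 → [0,4,5,6]=4  [0,4,5,7]=4  [1,2,3,6]=1  [2,3,5,6]=4  [2,3,6,7]=4  [3,4,5,6]=6  [3,5,6,7]=12  [4,5,6,7]=12
  size 5 → [0,3,4,5,6]=10  [0,4,5,6,7]=20  [1,2,3,5,6]=5  [1,2,3,6,7]=5  [2,3,4,5,6]=10  [2,3,5,6,7]=20  [3,4,5,6,7]=30
  size 6 → [0,2,3,4,5,6]=20  [0,3,4,5,6,7]=60  [1,2,3,4,5,6]=15  [1,2,3,5,6,7]=30  [2,3,4,5,6,7]=60
  first=0(r) contributes 105
  first=1(q) contributes 140
  first=7(t) contributes 35
|[w]| = 280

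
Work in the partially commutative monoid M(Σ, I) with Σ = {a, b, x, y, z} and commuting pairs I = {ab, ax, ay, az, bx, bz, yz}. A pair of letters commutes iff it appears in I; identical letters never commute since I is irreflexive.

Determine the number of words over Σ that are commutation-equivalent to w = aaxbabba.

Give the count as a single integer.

280

drop 0:a onto floor
drop 1:a onto {0:a}
drop 2:x onto floor
drop 3:b onto floor
drop 4:a onto {1:a}
drop 5:b onto {3:b}
drop 6:b onto {5:b}
drop 7:a onto {4:a}
ground layer = {0:a, 2:x, 3:b}
drop-orders for the pieces not yet dropped (sum over which currently-grounded one goes next):
  1 to go: {2} 1  {6} 1  {7} 1
  2 to go: {2,6} 2  {2,7} 2  {4,7} 1  {5,6} 1  {6,7} 2
  3 to go: {1,4,7} 1  {2,4,7} 3  {2,5,6} 3  {2,6,7} 6  {3,5,6} 1  {4,6,7} 3  {5,6,7} 3
  4 to go: {0,1,4,7} 1  {1,2,4,7} 4  {1,4,6,7} 4  {2,3,5,6} 4  {2,4,6,7} 12  {2,5,6,7} 12  {3,5,6,7} 4  {4,5,6,7} 6
  5 to go: {0,1,2,4,7} 5  {0,1,4,6,7} 5  {1,2,4,6,7} 20  {1,4,5,6,7} 10  {2,3,5,6,7} 20  {2,4,5,6,7} 30  {3,4,5,6,7} 10
  6 to go: {0,1,2,4,6,7} 30  {0,1,4,5,6,7} 15  {1,2,4,5,6,7} 60  {1,3,4,5,6,7} 20  {2,3,4,5,6,7} 60
  if 0:a drops first: 140 orders
  if 2:x drops first: 35 orders
  if 3:b drops first: 105 orders
heap linearizations: 280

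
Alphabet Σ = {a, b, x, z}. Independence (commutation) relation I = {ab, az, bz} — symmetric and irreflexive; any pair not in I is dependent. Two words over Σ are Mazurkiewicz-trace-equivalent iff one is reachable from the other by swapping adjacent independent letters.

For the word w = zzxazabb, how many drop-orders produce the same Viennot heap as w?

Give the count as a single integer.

30

0(z) covers ∅
1(z) covers 0:z
2(x) covers 1:z
3(a) covers 2:x
4(z) covers 2:x
5(a) covers 3:a
6(b) covers 2:x
7(b) covers 6:b
floor of heap: 0:z
completions by unplaced set U, small U first (add the entries for U minus each lowest piece of U):
  |U|=1: {4}:1  {5}:1  {7}:1
  |U|=2: {3,5}:1  {4,5}:2  {4,7}:2  {5,7}:2  {6,7}:1
  |U|=3: {3,4,5}:3  {3,5,7}:3  {4,5,7}:6  {4,6,7}:3  {5,6,7}:3
  |U|=4: {3,4,5,7}:12  {3,5,6,7}:6  {4,5,6,7}:12
  |U|=5: {3,4,5,6,7}:30
  |U|=6: {2,3,4,5,6,7}:30
  start at 0(z): 30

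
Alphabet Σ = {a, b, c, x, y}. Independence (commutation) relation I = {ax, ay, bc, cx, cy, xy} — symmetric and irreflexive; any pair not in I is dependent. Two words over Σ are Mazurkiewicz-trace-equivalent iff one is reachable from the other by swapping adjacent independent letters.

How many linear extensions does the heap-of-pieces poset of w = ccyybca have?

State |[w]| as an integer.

piece 0:c — minimal
piece 1:c rests on {0:c}
piece 2:y — minimal
piece 3:y rests on {2:y}
piece 4:b rests on {3:y}
piece 5:c rests on {1:c}
piece 6:a rests on {4:b, 5:c}
minimal pieces: {0:c, 2:y}
ways to finish when only these pieces remain (= sum over removing one remaining piece with nothing left below it):
  1 left: {6}→1
  2 left: {4,6}→1  {5,6}→1
  3 left: {1,5,6}→1  {3,4,6}→1  {4,5,6}→2
  4 left: {0,1,5,6}→1  {1,4,5,6}→3  {2,3,4,6}→1  {3,4,5,6}→3
  5 left: {0,1,4,5,6}→4  {1,3,4,5,6}→6  {2,3,4,5,6}→4
  placing 0:c first → 10 extensions
  placing 2:y first → 10 extensions
total linear extensions = 20

20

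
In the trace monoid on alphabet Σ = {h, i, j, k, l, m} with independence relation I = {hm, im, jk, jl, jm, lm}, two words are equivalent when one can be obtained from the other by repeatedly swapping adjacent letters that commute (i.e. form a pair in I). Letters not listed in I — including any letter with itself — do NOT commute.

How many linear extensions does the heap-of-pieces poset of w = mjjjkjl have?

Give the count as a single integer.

35

drop 0:m onto floor
drop 1:j onto floor
drop 2:j onto {1:j}
drop 3:j onto {2:j}
drop 4:k onto {0:m}
drop 5:j onto {3:j}
drop 6:l onto {4:k}
ground layer = {0:m, 1:j}
drop-orders for the pieces not yet dropped (sum over which currently-grounded one goes next):
  1 to go: {5} 1  {6} 1
  2 to go: {3,5} 1  {4,6} 1  {5,6} 2
  3 to go: {0,4,6} 1  {2,3,5} 1  {3,5,6} 3  {4,5,6} 3
  4 to go: {0,4,5,6} 4  {1,2,3,5} 1  {2,3,5,6} 4  {3,4,5,6} 6
  5 to go: {0,3,4,5,6} 10  {1,2,3,5,6} 5  {2,3,4,5,6} 10
  if 0:m drops first: 15 orders
  if 1:j drops first: 20 orders
heap linearizations: 35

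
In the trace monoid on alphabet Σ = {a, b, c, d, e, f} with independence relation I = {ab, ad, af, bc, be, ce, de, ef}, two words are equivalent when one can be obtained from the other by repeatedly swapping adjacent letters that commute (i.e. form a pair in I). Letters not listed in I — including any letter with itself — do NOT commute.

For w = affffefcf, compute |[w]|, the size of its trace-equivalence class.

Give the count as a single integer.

33

piece 0:a — minimal
piece 1:f — minimal
piece 2:f rests on {1:f}
piece 3:f rests on {2:f}
piece 4:f rests on {3:f}
piece 5:e rests on {0:a}
piece 6:f rests on {4:f}
piece 7:c rests on {0:a, 6:f}
piece 8:f rests on {7:c}
minimal pieces: {0:a, 1:f}
ways to finish when only these pieces remain (= sum over removing one remaining piece with nothing left below it):
  1 left: {5}→1  {8}→1
  2 left: {5,8}→2  {7,8}→1
  3 left: {5,7,8}→3  {6,7,8}→1
  4 left: {0,5,7,8}→3  {4,6,7,8}→1  {5,6,7,8}→4
  5 left: {0,5,6,7,8}→7  {3,4,6,7,8}→1  {4,5,6,7,8}→5
  6 left: {0,4,5,6,7,8}→12  {2,3,4,6,7,8}→1  {3,4,5,6,7,8}→6
  7 left: {0,3,4,5,6,7,8}→18  {1,2,3,4,6,7,8}→1  {2,3,4,5,6,7,8}→7
  placing 0:a first → 8 extensions
  placing 1:f first → 25 extensions
total linear extensions = 33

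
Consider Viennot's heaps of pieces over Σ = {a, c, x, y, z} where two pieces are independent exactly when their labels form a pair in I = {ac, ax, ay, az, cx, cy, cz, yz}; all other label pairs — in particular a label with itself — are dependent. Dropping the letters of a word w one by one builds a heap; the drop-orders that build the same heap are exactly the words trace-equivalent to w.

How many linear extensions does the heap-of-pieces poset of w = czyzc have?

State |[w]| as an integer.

30

piece 0:c — minimal
piece 1:z — minimal
piece 2:y — minimal
piece 3:z rests on {1:z}
piece 4:c rests on {0:c}
minimal pieces: {0:c, 1:z, 2:y}
ways to finish when only these pieces remain (= sum over removing one remaining piece with nothing left below it):
  1 left: {2}→1  {3}→1  {4}→1
  2 left: {0,4}→1  {1,3}→1  {2,3}→2  {2,4}→2  {3,4}→2
  3 left: {0,2,4}→3  {0,3,4}→3  {1,2,3}→3  {1,3,4}→3  {2,3,4}→6
  placing 0:c first → 12 extensions
  placing 1:z first → 12 extensions
  placing 2:y first → 6 extensions
total linear extensions = 30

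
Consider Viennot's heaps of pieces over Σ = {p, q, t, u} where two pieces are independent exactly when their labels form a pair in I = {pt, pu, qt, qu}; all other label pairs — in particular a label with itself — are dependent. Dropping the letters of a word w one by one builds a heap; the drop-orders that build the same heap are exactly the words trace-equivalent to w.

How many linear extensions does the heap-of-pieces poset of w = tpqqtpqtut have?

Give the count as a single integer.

drop 0:t onto floor
drop 1:p onto floor
drop 2:q onto {1:p}
drop 3:q onto {2:q}
drop 4:t onto {0:t}
drop 5:p onto {3:q}
drop 6:q onto {5:p}
drop 7:t onto {4:t}
drop 8:u onto {7:t}
drop 9:t onto {8:u}
ground layer = {0:t, 1:p}
drop-orders for the pieces not yet dropped (sum over which currently-grounded one goes next):
  1 to go: {6} 1  {9} 1
  2 to go: {5,6} 1  {6,9} 2  {8,9} 1
  3 to go: {3,5,6} 1  {5,6,9} 3  {6,8,9} 3  {7,8,9} 1
  4 to go: {2,3,5,6} 1  {3,5,6,9} 4  {4,7,8,9} 1  {5,6,8,9} 6  {6,7,8,9} 4
  5 to go: {0,4,7,8,9} 1  {1,2,3,5,6} 1  {2,3,5,6,9} 5  {3,5,6,8,9} 10  {4,6,7,8,9} 5  {5,6,7,8,9} 10
  6 to go: {0,4,6,7,8,9} 6  {1,2,3,5,6,9} 6  {2,3,5,6,8,9} 15  {3,5,6,7,8,9} 20  {4,5,6,7,8,9} 15
  7 to go: {0,4,5,6,7,8,9} 21  {1,2,3,5,6,8,9} 21  {2,3,5,6,7,8,9} 35  {3,4,5,6,7,8,9} 35
  8 to go: {0,3,4,5,6,7,8,9} 56  {1,2,3,5,6,7,8,9} 56  {2,3,4,5,6,7,8,9} 70
  if 0:t drops first: 126 orders
  if 1:p drops first: 126 orders
heap linearizations: 252

252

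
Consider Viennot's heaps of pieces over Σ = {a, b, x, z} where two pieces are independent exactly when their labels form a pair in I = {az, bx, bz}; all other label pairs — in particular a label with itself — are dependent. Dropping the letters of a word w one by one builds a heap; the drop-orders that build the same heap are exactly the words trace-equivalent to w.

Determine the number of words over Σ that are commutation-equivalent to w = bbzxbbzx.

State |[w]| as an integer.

drop 0:b onto floor
drop 1:b onto {0:b}
drop 2:z onto floor
drop 3:x onto {2:z}
drop 4:b onto {1:b}
drop 5:b onto {4:b}
drop 6:z onto {3:x}
drop 7:x onto {6:z}
ground layer = {0:b, 2:z}
drop-orders for the pieces not yet dropped (sum over which currently-grounded one goes next):
  1 to go: {5} 1  {7} 1
  2 to go: {4,5} 1  {5,7} 2  {6,7} 1
  3 to go: {1,4,5} 1  {3,6,7} 1  {4,5,7} 3  {5,6,7} 3
  4 to go: {0,1,4,5} 1  {1,4,5,7} 4  {2,3,6,7} 1  {3,5,6,7} 4  {4,5,6,7} 6
  5 to go: {0,1,4,5,7} 5  {1,4,5,6,7} 10  {2,3,5,6,7} 5  {3,4,5,6,7} 10
  6 to go: {0,1,4,5,6,7} 15  {1,3,4,5,6,7} 20  {2,3,4,5,6,7} 15
  if 0:b drops first: 35 orders
  if 2:z drops first: 35 orders
heap linearizations: 70

70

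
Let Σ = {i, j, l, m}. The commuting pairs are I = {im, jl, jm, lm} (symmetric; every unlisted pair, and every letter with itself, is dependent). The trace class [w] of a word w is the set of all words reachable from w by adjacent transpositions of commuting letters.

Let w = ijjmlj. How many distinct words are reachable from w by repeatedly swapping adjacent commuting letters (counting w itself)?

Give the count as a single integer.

0(i) covers ∅
1(j) covers 0:i
2(j) covers 1:j
3(m) covers ∅
4(l) covers 0:i
5(j) covers 2:j
floor of heap: 0:i, 3:m
completions by unplaced set U, small U first (add the entries for U minus each lowest piece of U):
  |U|=1: {3}:1  {4}:1  {5}:1
  |U|=2: {2,5}:1  {3,4}:2  {3,5}:2  {4,5}:2
  |U|=3: {1,2,5}:1  {2,3,5}:3  {2,4,5}:3  {3,4,5}:6
  |U|=4: {1,2,3,5}:4  {1,2,4,5}:4  {2,3,4,5}:12
  start at 0(i): 20
  start at 3(m): 4
sum over floor = 24

24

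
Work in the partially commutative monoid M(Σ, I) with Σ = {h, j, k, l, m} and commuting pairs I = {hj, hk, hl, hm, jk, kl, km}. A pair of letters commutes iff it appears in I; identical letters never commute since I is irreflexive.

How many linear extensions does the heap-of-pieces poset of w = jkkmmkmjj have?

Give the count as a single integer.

piece 0:j — minimal
piece 1:k — minimal
piece 2:k rests on {1:k}
piece 3:m rests on {0:j}
piece 4:m rests on {3:m}
piece 5:k rests on {2:k}
piece 6:m rests on {4:m}
piece 7:j rests on {6:m}
piece 8:j rests on {7:j}
minimal pieces: {0:j, 1:k}
ways to finish when only these pieces remain (= sum over removing one remaining piece with nothing left below it):
  1 left: {5}→1  {8}→1
  2 left: {2,5}→1  {5,8}→2  {7,8}→1
  3 left: {1,2,5}→1  {2,5,8}→3  {5,7,8}→3  {6,7,8}→1
  4 left: {1,2,5,8}→4  {2,5,7,8}→6  {4,6,7,8}→1  {5,6,7,8}→4
  5 left: {1,2,5,7,8}→10  {2,5,6,7,8}→10  {3,4,6,7,8}→1  {4,5,6,7,8}→5
  6 left: {0,3,4,6,7,8}→1  {1,2,5,6,7,8}→20  {2,4,5,6,7,8}→15  {3,4,5,6,7,8}→6
  7 left: {0,3,4,5,6,7,8}→7  {1,2,4,5,6,7,8}→35  {2,3,4,5,6,7,8}→21
  placing 0:j first → 56 extensions
  placing 1:k first → 28 extensions
total linear extensions = 84

84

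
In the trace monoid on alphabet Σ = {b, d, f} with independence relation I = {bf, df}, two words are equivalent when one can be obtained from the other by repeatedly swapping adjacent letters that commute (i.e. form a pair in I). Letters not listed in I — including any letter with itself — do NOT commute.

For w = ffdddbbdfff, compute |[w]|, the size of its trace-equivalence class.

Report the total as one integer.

462

0(f) covers ∅
1(f) covers 0:f
2(d) covers ∅
3(d) covers 2:d
4(d) covers 3:d
5(b) covers 4:d
6(b) covers 5:b
7(d) covers 6:b
8(f) covers 1:f
9(f) covers 8:f
10(f) covers 9:f
floor of heap: 0:f, 2:d
completions by unplaced set U, small U first (add the entries for U minus each lowest piece of U):
  |U|=1: {7}:1  {10}:1
  |U|=2: {6,7}:1  {7,10}:2  {9,10}:1
  |U|=3: {5,6,7}:1  {6,7,10}:3  {7,9,10}:3  {8,9,10}:1
  |U|=4: {1,8,9,10}:1  {4,5,6,7}:1  {5,6,7,10}:4  {6,7,9,10}:6  {7,8,9,10}:4
  |U|=5: {0,1,8,9,10}:1  {1,7,8,9,10}:5  {3,4,5,6,7}:1  {4,5,6,7,10}:5  {5,6,7,9,10}:10  {6,7,8,9,10}:10
  |U|=6: {0,1,7,8,9,10}:6  {1,6,7,8,9,10}:15  {2,3,4,5,6,7}:1  {3,4,5,6,7,10}:6  {4,5,6,7,9,10}:15  {5,6,7,8,9,10}:20
  |U|=7: {0,1,6,7,8,9,10}:21  {1,5,6,7,8,9,10}:35  {2,3,4,5,6,7,10}:7  {3,4,5,6,7,9,10}:21  {4,5,6,7,8,9,10}:35
  |U|=8: {0,1,5,6,7,8,9,10}:56  {1,4,5,6,7,8,9,10}:70  {2,3,4,5,6,7,9,10}:28  {3,4,5,6,7,8,9,10}:56
  |U|=9: {0,1,4,5,6,7,8,9,10}:126  {1,3,4,5,6,7,8,9,10}:126  {2,3,4,5,6,7,8,9,10}:84
  start at 0(f): 210
  start at 2(d): 252
sum over floor = 462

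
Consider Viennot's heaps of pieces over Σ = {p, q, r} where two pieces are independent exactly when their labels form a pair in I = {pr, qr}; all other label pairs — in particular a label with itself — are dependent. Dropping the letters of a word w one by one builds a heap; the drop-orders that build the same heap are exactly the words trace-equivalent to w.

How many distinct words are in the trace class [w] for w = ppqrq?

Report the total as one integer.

#0=p has no predecessor
#1=p depends on [0:p]
#2=q depends on [1:p]
#3=r has no predecessor
#4=q depends on [2:q]
sources: [0:p, 3:r]
N(rest) = Σ N(rest − s) over sources s of rest; N(one piece) = 1:
  size 1 → [3]=1  [4]=1
  size 2 → [2,4]=1  [3,4]=2
  size 3 → [1,2,4]=1  [2,3,4]=3
  first=0(p) contributes 4
  first=3(r) contributes 1
|[w]| = 5

5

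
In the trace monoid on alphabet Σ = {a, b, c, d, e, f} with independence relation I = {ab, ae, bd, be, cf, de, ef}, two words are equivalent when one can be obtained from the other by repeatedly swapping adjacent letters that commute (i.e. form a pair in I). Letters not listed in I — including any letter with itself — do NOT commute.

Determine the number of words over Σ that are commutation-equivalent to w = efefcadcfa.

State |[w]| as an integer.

20

piece 0:e — minimal
piece 1:f — minimal
piece 2:e rests on {0:e}
piece 3:f rests on {1:f}
piece 4:c rests on {2:e}
piece 5:a rests on {3:f, 4:c}
piece 6:d rests on {5:a}
piece 7:c rests on {6:d}
piece 8:f rests on {6:d}
piece 9:a rests on {7:c, 8:f}
minimal pieces: {0:e, 1:f}
ways to finish when only these pieces remain (= sum over removing one remaining piece with nothing left below it):
  1 left: {9}→1
  2 left: {7,9}→1  {8,9}→1
  3 left: {7,8,9}→2
  4 left: {6,7,8,9}→2
  5 left: {5,6,7,8,9}→2
  6 left: {3,5,6,7,8,9}→2  {4,5,6,7,8,9}→2
  7 left: {1,3,5,6,7,8,9}→2  {2,4,5,6,7,8,9}→2  {3,4,5,6,7,8,9}→4
  8 left: {0,2,4,5,6,7,8,9}→2  {1,3,4,5,6,7,8,9}→6  {2,3,4,5,6,7,8,9}→6
  placing 0:e first → 12 extensions
  placing 1:f first → 8 extensions
total linear extensions = 20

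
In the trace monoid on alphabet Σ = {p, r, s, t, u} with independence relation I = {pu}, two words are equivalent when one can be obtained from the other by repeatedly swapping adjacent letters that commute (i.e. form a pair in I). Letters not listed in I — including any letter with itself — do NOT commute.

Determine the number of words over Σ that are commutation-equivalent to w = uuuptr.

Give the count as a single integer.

drop 0:u onto floor
drop 1:u onto {0:u}
drop 2:u onto {1:u}
drop 3:p onto floor
drop 4:t onto {2:u, 3:p}
drop 5:r onto {4:t}
ground layer = {0:u, 3:p}
drop-orders for the pieces not yet dropped (sum over which currently-grounded one goes next):
  1 to go: {5} 1
  2 to go: {4,5} 1
  3 to go: {2,4,5} 1  {3,4,5} 1
  4 to go: {1,2,4,5} 1  {2,3,4,5} 2
  if 0:u drops first: 3 orders
  if 3:p drops first: 1 orders
heap linearizations: 4

4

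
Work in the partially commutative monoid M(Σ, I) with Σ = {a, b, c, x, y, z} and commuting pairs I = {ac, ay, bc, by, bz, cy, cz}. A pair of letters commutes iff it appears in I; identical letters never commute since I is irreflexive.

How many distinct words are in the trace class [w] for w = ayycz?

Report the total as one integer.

15

#0=a has no predecessor
#1=y has no predecessor
#2=y depends on [1:y]
#3=c has no predecessor
#4=z depends on [0:a, 2:y]
sources: [0:a, 1:y, 3:c]
N(rest) = Σ N(rest − s) over sources s of rest; N(one piece) = 1:
  size 1 → [3]=1  [4]=1
  size 2 → [0,4]=1  [2,4]=1  [3,4]=2
  size 3 → [0,2,4]=2  [0,3,4]=3  [1,2,4]=1  [2,3,4]=3
  first=0(a) contributes 4
  first=1(y) contributes 8
  first=3(c) contributes 3
|[w]| = 15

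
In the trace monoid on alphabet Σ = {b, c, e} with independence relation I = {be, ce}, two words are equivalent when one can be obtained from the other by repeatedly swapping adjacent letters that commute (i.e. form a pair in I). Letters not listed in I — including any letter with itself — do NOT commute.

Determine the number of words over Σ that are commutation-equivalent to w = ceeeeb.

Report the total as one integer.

piece 0:c — minimal
piece 1:e — minimal
piece 2:e rests on {1:e}
piece 3:e rests on {2:e}
piece 4:e rests on {3:e}
piece 5:b rests on {0:c}
minimal pieces: {0:c, 1:e}
ways to finish when only these pieces remain (= sum over removing one remaining piece with nothing left below it):
  1 left: {4}→1  {5}→1
  2 left: {0,5}→1  {3,4}→1  {4,5}→2
  3 left: {0,4,5}→3  {2,3,4}→1  {3,4,5}→3
  4 left: {0,3,4,5}→6  {1,2,3,4}→1  {2,3,4,5}→4
  placing 0:c first → 5 extensions
  placing 1:e first → 10 extensions
total linear extensions = 15

15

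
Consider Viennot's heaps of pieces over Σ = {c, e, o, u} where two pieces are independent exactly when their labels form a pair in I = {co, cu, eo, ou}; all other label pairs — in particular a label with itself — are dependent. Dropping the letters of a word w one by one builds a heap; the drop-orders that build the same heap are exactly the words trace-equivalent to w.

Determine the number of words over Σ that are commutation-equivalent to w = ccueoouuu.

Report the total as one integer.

108

#0=c has no predecessor
#1=c depends on [0:c]
#2=u has no predecessor
#3=e depends on [1:c, 2:u]
#4=o has no predecessor
#5=o depends on [4:o]
#6=u depends on [3:e]
#7=u depends on [6:u]
#8=u depends on [7:u]
sources: [0:c, 2:u, 4:o]
N(rest) = Σ N(rest − s) over sources s of rest; N(one piece) = 1:
  size 1 → [5]=1  [8]=1
  size 2 → [4,5]=1  [5,8]=2  [7,8]=1
  size 3 → [4,5,8]=3  [5,7,8]=3  [6,7,8]=1
  size 4 → [3,6,7,8]=1  [4,5,7,8]=6  [5,6,7,8]=4
  size 5 → [1,3,6,7,8]=1  [2,3,6,7,8]=1  [3,5,6,7,8]=5  [4,5,6,7,8]=10
  size 6 → [0,1,3,6,7,8]=1  [1,2,3,6,7,8]=2  [1,3,5,6,7,8]=6  [2,3,5,6,7,8]=6  [3,4,5,6,7,8]=15
  size 7 → [0,1,2,3,6,7,8]=3  [0,1,3,5,6,7,8]=7  [1,2,3,5,6,7,8]=14  [1,3,4,5,6,7,8]=21  [2,3,4,5,6,7,8]=21
  first=0(c) contributes 56
  first=2(u) contributes 28
  first=4(o) contributes 24
|[w]| = 108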